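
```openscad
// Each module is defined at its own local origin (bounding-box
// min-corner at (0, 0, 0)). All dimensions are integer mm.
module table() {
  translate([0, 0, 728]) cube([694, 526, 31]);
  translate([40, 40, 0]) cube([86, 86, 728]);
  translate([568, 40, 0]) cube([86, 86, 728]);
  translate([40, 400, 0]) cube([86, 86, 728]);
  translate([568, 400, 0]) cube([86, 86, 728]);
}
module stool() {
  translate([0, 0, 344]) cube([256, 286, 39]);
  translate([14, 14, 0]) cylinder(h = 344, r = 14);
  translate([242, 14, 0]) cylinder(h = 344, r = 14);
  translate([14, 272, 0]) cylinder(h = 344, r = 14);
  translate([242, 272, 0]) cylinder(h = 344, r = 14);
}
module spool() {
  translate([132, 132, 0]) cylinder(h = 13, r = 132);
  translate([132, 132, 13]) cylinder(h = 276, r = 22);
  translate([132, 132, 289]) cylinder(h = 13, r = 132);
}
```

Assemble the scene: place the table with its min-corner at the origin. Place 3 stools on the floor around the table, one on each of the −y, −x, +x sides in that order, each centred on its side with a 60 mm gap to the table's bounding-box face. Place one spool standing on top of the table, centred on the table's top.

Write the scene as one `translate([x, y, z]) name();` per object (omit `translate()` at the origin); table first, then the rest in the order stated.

table();
translate([219, -346, 0]) stool();
translate([-316, 120, 0]) stool();
translate([754, 120, 0]) stool();
translate([215, 131, 759]) spool();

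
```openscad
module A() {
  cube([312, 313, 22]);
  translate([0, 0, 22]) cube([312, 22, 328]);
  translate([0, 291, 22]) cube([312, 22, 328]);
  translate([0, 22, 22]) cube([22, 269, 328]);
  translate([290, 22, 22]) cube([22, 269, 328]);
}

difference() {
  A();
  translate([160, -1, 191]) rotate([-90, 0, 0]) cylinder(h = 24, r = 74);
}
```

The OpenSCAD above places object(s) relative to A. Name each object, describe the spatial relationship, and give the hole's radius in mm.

The subtracted cylinder has r = 74 mm.

A is an open box. The open box has a circular hole through its front wall. The hole's radius is 74 mm.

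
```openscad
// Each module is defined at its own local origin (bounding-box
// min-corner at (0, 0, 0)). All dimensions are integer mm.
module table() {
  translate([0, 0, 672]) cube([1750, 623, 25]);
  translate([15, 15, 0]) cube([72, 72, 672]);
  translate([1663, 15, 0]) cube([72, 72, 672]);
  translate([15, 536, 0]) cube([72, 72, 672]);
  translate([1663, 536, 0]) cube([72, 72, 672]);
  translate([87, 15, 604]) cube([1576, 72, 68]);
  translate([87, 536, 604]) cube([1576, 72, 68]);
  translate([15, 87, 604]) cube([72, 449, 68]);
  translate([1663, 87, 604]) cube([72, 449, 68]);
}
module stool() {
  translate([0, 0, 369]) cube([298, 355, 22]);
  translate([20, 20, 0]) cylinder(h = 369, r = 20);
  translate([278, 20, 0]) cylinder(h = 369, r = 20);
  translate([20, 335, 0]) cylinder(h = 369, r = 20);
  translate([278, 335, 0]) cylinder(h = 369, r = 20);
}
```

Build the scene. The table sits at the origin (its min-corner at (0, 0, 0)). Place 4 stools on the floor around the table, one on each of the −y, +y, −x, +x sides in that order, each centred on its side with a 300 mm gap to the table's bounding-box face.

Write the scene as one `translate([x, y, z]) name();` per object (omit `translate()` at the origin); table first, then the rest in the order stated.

table();
translate([726, -655, 0]) stool();
translate([726, 923, 0]) stool();
translate([-598, 134, 0]) stool();
translate([2050, 134, 0]) stool();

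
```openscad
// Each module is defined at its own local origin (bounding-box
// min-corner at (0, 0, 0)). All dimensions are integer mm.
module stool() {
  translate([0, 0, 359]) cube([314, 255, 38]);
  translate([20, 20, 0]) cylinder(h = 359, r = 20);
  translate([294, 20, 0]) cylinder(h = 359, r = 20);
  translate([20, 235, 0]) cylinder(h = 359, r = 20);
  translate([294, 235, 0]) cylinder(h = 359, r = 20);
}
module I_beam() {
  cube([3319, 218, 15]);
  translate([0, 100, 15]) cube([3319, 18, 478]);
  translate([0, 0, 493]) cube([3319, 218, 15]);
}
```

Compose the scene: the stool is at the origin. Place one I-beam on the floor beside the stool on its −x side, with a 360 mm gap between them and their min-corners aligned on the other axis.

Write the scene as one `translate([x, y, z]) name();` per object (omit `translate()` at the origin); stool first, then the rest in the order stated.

stool();
translate([-3679, 0, 0]) I_beam();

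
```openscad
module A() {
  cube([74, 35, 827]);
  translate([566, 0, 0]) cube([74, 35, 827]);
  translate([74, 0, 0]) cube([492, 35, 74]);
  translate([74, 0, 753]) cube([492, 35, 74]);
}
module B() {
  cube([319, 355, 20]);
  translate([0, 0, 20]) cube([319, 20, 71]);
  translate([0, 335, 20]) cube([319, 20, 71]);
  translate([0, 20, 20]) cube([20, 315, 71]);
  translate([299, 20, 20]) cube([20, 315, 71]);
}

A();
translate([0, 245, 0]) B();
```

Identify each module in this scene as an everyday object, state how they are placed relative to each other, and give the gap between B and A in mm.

The open box's nearest face is 210 mm from the picture frame's +y face.

A is a picture frame. B is an open box. The open box is on the floor beside the picture frame on its +y side. The gap between the open box and the picture frame is 210 mm.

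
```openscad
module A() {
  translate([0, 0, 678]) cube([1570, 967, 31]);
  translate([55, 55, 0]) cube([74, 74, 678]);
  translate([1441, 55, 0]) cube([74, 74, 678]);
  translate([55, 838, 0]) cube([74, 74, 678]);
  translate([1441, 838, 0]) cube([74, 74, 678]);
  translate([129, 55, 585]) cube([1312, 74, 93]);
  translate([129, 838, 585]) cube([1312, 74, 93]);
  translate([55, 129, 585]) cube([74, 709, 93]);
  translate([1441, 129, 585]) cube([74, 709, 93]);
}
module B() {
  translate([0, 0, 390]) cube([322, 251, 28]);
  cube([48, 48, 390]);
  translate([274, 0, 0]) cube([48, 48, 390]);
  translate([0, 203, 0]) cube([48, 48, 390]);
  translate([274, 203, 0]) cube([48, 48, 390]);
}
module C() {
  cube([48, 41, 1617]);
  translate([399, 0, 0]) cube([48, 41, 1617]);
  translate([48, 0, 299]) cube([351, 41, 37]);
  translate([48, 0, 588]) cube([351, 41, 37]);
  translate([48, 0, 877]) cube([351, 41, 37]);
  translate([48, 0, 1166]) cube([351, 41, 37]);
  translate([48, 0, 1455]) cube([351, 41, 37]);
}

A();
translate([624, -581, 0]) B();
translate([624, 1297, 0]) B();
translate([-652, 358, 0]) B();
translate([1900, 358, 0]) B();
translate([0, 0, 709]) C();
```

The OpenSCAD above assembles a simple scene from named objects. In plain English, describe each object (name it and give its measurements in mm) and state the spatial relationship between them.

A is a rectangular dining table. The top is 1570×967×31 mm with its upper surface at z = 709 mm. It stands on four 74×74 mm square legs, each inset 55 mm from the nearest pair of top edges, running from the floor to the underside of the top. Four apron rails, 74 mm thick and 93 mm tall, run between adjacent legs with their top edges flush with the underside of the top and their outer faces flush with the legs' outer faces.

B is a simple wooden stool: a rectangular seat 322 mm (x) by 251 mm (y), 28 mm thick, top face at z = 418 mm, on four square legs, each 48×48 mm in cross-section. The legs rest on z = 0, each flush with a corner of the seat.

C is a straight ladder. Two 48×41 mm vertical rails, 1617 mm tall, stand 447 mm apart (outside-to-outside) with their front faces coplanar on the −y side. 5 rungs, each 41 mm deep and 37 mm tall, span between the inner faces of the rails, front faces flush with the rails. The lowest rung's underside is at z = 299 mm and rungs are spaced 289 mm apart (underside to underside).

Four stools sit around the table at the −y, +y, −x, +x sides. The ladder is on top of the table.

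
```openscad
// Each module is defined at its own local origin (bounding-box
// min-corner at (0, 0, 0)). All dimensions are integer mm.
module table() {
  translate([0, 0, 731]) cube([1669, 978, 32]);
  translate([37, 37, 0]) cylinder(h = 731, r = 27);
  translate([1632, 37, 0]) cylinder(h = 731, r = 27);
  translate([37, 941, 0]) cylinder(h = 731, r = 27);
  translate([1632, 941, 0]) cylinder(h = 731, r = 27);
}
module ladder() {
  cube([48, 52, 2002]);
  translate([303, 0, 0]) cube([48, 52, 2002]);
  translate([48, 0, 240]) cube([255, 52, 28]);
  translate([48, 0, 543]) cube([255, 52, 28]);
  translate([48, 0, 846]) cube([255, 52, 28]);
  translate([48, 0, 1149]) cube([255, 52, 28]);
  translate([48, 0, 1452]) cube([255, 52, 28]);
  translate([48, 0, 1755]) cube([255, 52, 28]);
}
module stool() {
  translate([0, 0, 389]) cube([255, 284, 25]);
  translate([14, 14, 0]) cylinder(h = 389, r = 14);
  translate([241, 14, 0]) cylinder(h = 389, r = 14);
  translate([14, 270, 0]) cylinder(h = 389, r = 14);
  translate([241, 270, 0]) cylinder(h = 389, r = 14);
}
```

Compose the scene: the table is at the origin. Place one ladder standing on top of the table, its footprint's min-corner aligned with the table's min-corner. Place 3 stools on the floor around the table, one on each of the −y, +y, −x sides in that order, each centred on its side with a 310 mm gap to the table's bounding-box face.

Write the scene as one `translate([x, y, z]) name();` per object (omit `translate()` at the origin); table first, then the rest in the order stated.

table();
translate([0, 0, 763]) ladder();
translate([707, -594, 0]) stool();
translate([707, 1288, 0]) stool();
translate([-565, 347, 0]) stool();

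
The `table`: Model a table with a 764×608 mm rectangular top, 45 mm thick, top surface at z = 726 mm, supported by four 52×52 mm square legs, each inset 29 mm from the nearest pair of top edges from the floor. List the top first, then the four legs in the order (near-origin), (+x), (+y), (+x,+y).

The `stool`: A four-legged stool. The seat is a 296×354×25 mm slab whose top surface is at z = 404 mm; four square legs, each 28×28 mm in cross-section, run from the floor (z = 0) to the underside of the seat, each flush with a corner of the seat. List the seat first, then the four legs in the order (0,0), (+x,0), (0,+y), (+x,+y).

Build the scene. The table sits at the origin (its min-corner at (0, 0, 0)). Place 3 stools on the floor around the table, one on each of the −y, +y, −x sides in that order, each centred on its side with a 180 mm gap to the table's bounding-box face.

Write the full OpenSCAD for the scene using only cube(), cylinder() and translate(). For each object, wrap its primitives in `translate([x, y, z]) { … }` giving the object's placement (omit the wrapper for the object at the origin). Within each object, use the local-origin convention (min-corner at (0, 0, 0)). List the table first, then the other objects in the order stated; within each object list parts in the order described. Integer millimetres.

translate([0, 0, 681]) cube([764, 608, 45]);
translate([29, 29, 0]) cube([52, 52, 681]);
translate([683, 29, 0]) cube([52, 52, 681]);
translate([29, 527, 0]) cube([52, 52, 681]);
translate([683, 527, 0]) cube([52, 52, 681]);
translate([234, -534, 0]) {
  translate([0, 0, 379]) cube([296, 354, 25]);
  cube([28, 28, 379]);
  translate([268, 0, 0]) cube([28, 28, 379]);
  translate([0, 326, 0]) cube([28, 28, 379]);
  translate([268, 326, 0]) cube([28, 28, 379]);
}
translate([234, 788, 0]) {
  translate([0, 0, 379]) cube([296, 354, 25]);
  cube([28, 28, 379]);
  translate([268, 0, 0]) cube([28, 28, 379]);
  translate([0, 326, 0]) cube([28, 28, 379]);
  translate([268, 326, 0]) cube([28, 28, 379]);
}
translate([-476, 127, 0]) {
  translate([0, 0, 379]) cube([296, 354, 25]);
  cube([28, 28, 379]);
  translate([268, 0, 0]) cube([28, 28, 379]);
  translate([0, 326, 0]) cube([28, 28, 379]);
  translate([268, 326, 0]) cube([28, 28, 379]);
}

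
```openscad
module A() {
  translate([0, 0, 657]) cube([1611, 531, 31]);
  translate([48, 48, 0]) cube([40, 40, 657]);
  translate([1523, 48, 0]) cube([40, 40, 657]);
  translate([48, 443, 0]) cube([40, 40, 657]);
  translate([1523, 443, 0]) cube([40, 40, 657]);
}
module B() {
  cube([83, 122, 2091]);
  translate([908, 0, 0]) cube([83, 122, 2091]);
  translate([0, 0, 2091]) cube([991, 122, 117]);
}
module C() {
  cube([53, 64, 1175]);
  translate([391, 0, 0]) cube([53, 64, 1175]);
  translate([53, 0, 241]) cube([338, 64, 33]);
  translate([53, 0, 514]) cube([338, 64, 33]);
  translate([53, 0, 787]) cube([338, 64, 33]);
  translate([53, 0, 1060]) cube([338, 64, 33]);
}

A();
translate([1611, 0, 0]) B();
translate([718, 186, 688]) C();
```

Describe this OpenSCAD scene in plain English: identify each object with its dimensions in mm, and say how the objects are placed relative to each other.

A is a rectangular dining table. The top is 1611×531×31 mm with its upper surface at z = 688 mm. It stands on four 40×40 mm square legs, each inset 48 mm from the nearest pair of top edges, running from the floor to the underside of the top.

B is a rectangular door frame: two vertical jambs of 83×122 mm section, 2091 mm tall, with a clear opening 825 mm wide between their inner faces. A header 117 mm tall and 122 mm deep lies on top of the jambs and spans the full outside width.

C is a wooden ladder with two side rails of 53×64 mm section and 1175 mm height, set 444 mm apart overall. Between them run 4 rectangular rungs (64 mm deep, 33 mm thick), front faces flush with the rails' −y face. The bottom of the first rung is 241 mm above the floor and each subsequent rung is 273 mm higher than the one below.

The door frame is against the table's +x side, with their −y faces flush. The ladder is on top of the table.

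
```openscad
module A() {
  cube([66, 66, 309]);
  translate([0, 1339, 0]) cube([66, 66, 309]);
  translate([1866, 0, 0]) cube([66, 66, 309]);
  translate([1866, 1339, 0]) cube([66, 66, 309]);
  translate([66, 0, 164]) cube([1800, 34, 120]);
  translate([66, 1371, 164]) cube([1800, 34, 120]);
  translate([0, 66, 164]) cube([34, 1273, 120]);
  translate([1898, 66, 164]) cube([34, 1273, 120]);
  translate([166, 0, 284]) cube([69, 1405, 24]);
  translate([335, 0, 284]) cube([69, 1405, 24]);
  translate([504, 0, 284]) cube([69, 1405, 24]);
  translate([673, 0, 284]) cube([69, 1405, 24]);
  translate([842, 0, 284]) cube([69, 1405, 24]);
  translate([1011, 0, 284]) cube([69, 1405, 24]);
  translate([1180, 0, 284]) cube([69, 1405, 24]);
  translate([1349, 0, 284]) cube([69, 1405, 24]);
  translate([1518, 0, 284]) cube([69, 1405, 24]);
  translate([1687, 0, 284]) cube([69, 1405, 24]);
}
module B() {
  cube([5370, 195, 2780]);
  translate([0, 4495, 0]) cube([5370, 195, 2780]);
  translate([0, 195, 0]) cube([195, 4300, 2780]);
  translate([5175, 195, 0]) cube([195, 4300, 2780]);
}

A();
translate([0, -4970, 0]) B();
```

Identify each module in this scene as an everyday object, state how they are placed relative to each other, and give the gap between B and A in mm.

The house frame's nearest face is 280 mm from the bed frame's −y face.

A is a bed frame. B is a house frame. The house frame is on the floor beside the bed frame on its −y side. The gap between the house frame and the bed frame is 280 mm.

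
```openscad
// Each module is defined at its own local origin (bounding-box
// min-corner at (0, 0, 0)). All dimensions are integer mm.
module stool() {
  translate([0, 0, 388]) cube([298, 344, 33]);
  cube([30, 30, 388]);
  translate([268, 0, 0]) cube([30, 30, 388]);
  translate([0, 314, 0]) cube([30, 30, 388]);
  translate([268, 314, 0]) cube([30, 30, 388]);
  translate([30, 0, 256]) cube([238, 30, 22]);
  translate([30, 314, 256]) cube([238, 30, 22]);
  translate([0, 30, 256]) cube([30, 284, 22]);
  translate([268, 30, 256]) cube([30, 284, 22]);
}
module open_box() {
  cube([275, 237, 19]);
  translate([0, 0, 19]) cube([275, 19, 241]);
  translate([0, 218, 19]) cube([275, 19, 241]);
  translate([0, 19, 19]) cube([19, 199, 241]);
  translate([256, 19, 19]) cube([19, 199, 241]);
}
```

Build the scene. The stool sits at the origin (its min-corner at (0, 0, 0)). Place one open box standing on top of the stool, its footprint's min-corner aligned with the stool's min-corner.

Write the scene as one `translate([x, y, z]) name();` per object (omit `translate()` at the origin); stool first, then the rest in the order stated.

stool();
translate([0, 0, 421]) open_box();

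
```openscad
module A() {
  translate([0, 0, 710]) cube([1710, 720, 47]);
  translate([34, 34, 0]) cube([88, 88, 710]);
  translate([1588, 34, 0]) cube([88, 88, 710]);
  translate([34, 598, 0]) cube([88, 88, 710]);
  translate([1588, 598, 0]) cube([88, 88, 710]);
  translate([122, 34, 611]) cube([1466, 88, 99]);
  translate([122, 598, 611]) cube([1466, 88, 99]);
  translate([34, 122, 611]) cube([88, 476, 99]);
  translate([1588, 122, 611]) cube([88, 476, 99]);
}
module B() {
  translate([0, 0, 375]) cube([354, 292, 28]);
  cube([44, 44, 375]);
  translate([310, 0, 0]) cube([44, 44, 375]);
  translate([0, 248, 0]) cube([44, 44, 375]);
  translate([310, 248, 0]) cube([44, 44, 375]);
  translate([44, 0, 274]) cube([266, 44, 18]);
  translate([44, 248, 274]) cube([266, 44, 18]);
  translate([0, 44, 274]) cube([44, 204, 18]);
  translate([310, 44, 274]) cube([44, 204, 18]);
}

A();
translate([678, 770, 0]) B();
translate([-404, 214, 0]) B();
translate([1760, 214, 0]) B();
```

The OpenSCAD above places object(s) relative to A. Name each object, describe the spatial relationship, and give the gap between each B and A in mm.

A is a table. B is a stool. Three stools sit around the table at the +y, −x, +x sides. The gap between each stool and the table is 50 mm.

Each stool's nearest face is 50 mm from the table's bounding box.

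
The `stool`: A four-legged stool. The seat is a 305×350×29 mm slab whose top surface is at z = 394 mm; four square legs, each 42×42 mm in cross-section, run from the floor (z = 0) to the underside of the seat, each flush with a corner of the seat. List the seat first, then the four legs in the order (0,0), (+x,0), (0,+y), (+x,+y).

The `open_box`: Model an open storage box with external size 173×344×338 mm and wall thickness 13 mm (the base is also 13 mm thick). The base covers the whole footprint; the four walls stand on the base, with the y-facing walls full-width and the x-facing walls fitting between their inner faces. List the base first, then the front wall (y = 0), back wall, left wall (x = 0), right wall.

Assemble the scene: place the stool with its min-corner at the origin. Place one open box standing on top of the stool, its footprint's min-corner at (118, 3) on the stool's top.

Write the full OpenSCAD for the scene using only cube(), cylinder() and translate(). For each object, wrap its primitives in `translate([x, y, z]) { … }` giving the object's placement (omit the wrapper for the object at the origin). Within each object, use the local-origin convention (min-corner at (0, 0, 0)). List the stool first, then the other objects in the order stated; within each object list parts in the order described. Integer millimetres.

translate([0, 0, 365]) cube([305, 350, 29]);
cube([42, 42, 365]);
translate([263, 0, 0]) cube([42, 42, 365]);
translate([0, 308, 0]) cube([42, 42, 365]);
translate([263, 308, 0]) cube([42, 42, 365]);
translate([118, 3, 394]) {
  cube([173, 344, 13]);
  translate([0, 0, 13]) cube([173, 13, 325]);
  translate([0, 331, 13]) cube([173, 13, 325]);
  translate([0, 13, 13]) cube([13, 318, 325]);
  translate([160, 13, 13]) cube([13, 318, 325]);
}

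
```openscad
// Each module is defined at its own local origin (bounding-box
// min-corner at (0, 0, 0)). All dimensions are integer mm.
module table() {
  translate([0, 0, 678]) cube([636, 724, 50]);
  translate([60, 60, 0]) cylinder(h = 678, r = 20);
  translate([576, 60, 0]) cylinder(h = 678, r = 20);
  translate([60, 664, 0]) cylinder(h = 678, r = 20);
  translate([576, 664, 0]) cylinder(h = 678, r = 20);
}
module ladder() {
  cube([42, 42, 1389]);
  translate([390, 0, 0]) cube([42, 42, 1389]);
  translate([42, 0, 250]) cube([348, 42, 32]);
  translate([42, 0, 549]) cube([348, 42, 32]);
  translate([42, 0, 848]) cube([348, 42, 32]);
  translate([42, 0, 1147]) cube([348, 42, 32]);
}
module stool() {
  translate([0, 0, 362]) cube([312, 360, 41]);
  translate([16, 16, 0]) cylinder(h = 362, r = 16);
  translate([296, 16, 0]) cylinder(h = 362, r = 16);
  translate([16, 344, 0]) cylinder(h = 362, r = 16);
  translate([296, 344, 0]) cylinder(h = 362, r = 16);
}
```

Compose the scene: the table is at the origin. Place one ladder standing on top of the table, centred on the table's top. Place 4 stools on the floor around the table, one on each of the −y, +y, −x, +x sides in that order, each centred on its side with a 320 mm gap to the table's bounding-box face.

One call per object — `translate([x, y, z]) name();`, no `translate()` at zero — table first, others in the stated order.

table();
translate([102, 341, 728]) ladder();
translate([162, -680, 0]) stool();
translate([162, 1044, 0]) stool();
translate([-632, 182, 0]) stool();
translate([956, 182, 0]) stool();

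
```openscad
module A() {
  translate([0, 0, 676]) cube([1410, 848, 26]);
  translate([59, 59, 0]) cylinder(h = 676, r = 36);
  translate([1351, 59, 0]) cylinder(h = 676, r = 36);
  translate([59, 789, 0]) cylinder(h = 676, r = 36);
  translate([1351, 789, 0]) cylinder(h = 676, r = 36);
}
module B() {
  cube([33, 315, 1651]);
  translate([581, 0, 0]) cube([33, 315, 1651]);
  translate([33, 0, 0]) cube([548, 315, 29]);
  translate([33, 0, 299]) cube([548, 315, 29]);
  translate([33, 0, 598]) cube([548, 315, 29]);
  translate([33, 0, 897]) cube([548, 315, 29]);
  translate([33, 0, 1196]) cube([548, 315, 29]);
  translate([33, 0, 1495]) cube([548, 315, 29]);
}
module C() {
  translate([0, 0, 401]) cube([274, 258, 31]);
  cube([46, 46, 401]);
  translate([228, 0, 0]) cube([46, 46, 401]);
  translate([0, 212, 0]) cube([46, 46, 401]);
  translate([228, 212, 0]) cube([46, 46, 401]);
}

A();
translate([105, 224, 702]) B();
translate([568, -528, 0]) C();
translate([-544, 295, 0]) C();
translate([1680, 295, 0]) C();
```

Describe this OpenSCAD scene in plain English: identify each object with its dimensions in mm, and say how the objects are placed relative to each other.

A is a rectangular dining table. The top is 1410×848×26 mm with its upper surface at z = 702 mm. It stands on four round legs of 72 mm diameter, each leg's bounding box inset 23 mm from the nearest pair of top edges, running from the floor to the underside of the top.

B is an open bookshelf. Two side panels, each 33 mm thick, 315 mm deep and 1651 mm tall, stand 614 mm apart (outside-to-outside). Between them sit 6 shelves, each 29 mm thick and 315 mm deep, spanning the full gap between the sides. The bottom shelf rests on the floor (its underside at z = 0) and the clear gap between one shelf's top and the next shelf's underside is 270 mm.

C is a four-legged stool. The seat is a 274×258×31 mm slab whose top surface is at z = 432 mm; four square legs, each 46×46 mm in cross-section, run from the floor (z = 0) to the underside of the seat, each flush with a corner of the seat.

The bookshelf is on top of the table. Three stools sit around the table at the −y, −x, +x sides.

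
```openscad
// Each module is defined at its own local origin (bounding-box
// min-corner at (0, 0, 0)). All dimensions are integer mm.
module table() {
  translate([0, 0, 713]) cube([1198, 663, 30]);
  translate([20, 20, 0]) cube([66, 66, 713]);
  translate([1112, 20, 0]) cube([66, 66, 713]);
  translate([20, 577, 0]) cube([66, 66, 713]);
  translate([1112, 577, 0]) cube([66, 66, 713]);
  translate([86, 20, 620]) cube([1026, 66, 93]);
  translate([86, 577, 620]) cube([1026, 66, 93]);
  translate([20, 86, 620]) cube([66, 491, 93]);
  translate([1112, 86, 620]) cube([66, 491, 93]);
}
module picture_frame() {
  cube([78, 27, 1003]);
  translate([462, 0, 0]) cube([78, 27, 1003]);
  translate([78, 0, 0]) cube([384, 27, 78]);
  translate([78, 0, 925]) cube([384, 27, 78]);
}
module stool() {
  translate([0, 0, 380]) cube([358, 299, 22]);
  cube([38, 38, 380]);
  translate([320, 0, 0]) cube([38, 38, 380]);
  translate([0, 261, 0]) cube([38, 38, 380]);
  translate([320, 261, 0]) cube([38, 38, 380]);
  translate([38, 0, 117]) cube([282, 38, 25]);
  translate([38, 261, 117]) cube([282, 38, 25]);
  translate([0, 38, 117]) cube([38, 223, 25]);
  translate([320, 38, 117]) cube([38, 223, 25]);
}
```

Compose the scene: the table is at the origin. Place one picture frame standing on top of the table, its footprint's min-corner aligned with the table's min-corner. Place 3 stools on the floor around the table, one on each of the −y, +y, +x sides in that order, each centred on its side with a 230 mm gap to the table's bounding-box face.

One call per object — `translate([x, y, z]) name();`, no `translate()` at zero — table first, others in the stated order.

table();
translate([0, 0, 743]) picture_frame();
translate([420, -529, 0]) stool();
translate([420, 893, 0]) stool();
translate([1428, 182, 0]) stool();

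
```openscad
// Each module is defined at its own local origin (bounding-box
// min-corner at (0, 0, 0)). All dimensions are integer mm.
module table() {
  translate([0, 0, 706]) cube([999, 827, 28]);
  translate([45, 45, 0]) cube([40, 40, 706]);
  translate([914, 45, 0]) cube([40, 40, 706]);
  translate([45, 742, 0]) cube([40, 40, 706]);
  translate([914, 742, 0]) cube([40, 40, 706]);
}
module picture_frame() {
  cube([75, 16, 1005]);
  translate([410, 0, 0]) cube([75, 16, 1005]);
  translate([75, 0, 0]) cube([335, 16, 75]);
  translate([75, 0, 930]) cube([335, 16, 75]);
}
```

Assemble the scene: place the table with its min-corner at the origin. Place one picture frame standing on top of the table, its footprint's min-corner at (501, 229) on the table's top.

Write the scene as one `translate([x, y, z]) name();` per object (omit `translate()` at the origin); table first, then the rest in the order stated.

table();
translate([501, 229, 734]) picture_frame();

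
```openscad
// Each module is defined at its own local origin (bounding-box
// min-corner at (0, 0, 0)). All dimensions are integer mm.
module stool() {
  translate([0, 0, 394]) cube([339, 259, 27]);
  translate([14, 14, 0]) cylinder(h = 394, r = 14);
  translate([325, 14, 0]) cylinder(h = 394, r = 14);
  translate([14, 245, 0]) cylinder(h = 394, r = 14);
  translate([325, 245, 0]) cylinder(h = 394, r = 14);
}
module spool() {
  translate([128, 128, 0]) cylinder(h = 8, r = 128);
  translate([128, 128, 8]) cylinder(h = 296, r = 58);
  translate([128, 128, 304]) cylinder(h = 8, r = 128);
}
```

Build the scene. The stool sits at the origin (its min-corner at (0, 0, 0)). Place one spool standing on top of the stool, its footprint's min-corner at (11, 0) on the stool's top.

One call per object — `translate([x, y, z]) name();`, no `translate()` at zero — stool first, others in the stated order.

stool();
translate([11, 0, 421]) spool();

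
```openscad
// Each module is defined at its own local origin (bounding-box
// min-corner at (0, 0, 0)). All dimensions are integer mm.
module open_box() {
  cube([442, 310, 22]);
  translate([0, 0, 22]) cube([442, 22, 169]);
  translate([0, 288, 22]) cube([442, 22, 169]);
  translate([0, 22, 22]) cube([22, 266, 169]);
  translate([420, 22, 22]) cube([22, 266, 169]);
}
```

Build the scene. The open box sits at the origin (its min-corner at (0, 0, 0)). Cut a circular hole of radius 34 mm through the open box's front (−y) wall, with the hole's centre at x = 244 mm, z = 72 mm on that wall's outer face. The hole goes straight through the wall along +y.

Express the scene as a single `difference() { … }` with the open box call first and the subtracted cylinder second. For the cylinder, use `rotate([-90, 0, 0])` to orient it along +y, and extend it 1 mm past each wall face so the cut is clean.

difference() {
  open_box();
  translate([244, -1, 72]) rotate([-90, 0, 0]) cylinder(h = 24, r = 34);
}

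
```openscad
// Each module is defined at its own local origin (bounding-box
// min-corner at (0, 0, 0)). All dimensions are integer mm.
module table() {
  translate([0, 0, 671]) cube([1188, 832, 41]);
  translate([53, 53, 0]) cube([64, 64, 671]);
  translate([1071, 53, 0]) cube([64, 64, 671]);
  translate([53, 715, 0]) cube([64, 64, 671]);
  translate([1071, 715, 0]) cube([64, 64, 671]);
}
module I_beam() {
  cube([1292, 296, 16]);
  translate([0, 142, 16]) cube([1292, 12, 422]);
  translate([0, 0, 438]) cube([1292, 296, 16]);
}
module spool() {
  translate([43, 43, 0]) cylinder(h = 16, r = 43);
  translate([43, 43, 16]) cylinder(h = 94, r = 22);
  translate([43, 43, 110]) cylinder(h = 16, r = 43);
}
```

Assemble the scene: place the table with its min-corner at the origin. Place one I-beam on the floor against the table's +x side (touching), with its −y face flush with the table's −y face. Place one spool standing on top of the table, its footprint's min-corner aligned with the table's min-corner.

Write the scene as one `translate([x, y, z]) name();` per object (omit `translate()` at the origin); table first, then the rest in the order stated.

table();
translate([1188, 0, 0]) I_beam();
translate([0, 0, 712]) spool();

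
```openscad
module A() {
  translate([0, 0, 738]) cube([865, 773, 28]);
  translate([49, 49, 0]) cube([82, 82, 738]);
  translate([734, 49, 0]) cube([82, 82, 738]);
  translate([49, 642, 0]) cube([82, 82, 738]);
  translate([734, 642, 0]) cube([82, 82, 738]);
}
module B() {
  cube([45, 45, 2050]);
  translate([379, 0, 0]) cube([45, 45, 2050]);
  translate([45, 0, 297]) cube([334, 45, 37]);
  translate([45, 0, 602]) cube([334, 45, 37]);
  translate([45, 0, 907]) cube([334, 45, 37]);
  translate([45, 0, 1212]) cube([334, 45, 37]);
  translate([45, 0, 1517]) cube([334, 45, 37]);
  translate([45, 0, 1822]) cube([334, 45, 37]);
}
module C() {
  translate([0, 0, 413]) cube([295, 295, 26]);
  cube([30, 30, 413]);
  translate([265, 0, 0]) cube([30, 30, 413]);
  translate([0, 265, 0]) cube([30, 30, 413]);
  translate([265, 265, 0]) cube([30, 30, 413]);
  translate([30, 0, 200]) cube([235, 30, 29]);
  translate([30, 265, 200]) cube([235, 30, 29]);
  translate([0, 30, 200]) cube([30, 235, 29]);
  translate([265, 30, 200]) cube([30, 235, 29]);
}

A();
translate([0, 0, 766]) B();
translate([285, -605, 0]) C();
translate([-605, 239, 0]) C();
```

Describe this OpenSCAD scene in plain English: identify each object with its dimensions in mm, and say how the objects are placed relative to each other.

A is a table with a 865×773 mm rectangular top, 28 mm thick, top surface at z = 766 mm, supported by four 82×82 mm square legs, each inset 49 mm from the nearest pair of top edges, running from the floor.

B is a straight ladder. Two 45×45 mm vertical rails, 2050 mm tall, stand 424 mm apart (outside-to-outside) with their front faces coplanar on the −y side. 6 rungs, each 45 mm deep and 37 mm tall, span between the inner faces of the rails, front faces flush with the rails. The lowest rung's underside is at z = 297 mm and rungs are spaced 305 mm apart (underside to underside).

C is a four-legged stool. The seat is 295×295 mm, 26 mm thick, top at z = 439 mm. It stands on four square legs, each 30×30 mm in cross-section, from z = 0 to the seat underside, each flush with a corner of the seat. Four stretchers, 30 mm wide and 29 mm tall, connect adjacent legs with their undersides at z = 200 mm, each running between the inner faces of the legs it joins and aligned with the legs' outer faces on the other axis.

The ladder is on top of the table. Two stools sit around the table at the −y, −x sides.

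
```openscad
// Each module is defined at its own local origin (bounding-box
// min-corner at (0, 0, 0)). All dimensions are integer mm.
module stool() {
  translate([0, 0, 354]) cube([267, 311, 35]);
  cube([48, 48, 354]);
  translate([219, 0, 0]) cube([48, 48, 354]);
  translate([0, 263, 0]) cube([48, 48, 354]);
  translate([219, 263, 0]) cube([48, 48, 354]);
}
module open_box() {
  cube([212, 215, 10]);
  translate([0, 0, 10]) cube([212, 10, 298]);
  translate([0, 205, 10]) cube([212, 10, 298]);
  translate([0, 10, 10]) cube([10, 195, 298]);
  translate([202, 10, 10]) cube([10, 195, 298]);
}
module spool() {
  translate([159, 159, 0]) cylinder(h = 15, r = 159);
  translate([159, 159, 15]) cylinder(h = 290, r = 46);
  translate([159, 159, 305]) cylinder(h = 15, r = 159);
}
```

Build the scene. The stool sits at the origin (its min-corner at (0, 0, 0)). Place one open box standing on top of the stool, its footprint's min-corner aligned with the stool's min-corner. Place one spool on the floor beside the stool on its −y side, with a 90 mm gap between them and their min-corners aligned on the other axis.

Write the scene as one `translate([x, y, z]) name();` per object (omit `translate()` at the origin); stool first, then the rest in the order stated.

stool();
translate([0, 0, 389]) open_box();
translate([0, -408, 0]) spool();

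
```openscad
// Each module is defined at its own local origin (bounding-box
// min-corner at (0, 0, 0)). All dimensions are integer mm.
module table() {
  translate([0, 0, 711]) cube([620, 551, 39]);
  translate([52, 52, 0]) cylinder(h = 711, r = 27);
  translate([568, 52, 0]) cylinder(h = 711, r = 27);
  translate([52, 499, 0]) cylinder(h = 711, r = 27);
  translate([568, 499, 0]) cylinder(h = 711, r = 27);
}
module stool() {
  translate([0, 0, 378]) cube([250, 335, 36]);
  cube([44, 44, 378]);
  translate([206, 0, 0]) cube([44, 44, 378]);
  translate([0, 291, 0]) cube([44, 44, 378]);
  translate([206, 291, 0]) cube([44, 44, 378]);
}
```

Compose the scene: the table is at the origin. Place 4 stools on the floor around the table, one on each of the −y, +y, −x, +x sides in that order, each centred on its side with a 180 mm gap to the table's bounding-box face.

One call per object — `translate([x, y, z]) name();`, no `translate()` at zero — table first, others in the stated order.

table();
translate([185, -515, 0]) stool();
translate([185, 731, 0]) stool();
translate([-430, 108, 0]) stool();
translate([800, 108, 0]) stool();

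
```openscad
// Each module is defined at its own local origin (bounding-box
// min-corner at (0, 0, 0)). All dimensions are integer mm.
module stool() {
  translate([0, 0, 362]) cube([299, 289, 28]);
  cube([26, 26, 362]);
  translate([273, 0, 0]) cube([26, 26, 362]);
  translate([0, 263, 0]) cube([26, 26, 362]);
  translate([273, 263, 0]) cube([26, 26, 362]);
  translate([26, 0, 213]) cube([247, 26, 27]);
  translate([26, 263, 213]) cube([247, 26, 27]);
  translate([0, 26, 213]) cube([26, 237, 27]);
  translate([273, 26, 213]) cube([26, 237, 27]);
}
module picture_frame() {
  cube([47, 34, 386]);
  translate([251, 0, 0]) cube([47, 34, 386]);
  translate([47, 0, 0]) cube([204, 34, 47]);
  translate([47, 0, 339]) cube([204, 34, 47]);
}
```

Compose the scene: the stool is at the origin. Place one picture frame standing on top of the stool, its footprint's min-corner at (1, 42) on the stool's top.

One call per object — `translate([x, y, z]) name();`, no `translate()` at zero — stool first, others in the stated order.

stool();
translate([1, 42, 390]) picture_frame();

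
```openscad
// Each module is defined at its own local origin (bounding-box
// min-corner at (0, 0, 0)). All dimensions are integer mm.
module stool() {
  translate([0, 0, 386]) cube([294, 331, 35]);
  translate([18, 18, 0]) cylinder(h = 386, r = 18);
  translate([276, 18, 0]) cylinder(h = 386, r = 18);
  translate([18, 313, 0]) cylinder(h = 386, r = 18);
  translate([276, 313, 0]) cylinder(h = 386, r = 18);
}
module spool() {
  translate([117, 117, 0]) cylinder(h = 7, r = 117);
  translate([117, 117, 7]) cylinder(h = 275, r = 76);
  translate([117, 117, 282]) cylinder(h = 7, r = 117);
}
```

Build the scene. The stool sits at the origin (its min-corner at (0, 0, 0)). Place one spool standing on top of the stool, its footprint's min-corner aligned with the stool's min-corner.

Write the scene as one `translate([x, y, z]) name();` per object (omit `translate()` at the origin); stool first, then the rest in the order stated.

stool();
translate([0, 0, 421]) spool();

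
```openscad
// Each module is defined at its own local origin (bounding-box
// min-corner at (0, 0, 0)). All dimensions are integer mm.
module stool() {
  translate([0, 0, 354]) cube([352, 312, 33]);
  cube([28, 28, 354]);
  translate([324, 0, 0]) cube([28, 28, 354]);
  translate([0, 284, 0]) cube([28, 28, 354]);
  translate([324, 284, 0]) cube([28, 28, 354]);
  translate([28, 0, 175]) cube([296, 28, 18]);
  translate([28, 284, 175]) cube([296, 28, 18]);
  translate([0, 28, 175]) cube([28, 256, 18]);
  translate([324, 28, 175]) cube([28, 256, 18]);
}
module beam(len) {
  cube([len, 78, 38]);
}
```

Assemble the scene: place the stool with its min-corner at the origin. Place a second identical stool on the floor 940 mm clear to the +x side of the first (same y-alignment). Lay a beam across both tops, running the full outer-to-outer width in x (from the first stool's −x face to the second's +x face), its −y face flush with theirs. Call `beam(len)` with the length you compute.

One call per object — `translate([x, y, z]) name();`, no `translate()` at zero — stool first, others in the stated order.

stool();
translate([1292, 0, 0]) stool();
translate([0, 0, 387]) beam(1644);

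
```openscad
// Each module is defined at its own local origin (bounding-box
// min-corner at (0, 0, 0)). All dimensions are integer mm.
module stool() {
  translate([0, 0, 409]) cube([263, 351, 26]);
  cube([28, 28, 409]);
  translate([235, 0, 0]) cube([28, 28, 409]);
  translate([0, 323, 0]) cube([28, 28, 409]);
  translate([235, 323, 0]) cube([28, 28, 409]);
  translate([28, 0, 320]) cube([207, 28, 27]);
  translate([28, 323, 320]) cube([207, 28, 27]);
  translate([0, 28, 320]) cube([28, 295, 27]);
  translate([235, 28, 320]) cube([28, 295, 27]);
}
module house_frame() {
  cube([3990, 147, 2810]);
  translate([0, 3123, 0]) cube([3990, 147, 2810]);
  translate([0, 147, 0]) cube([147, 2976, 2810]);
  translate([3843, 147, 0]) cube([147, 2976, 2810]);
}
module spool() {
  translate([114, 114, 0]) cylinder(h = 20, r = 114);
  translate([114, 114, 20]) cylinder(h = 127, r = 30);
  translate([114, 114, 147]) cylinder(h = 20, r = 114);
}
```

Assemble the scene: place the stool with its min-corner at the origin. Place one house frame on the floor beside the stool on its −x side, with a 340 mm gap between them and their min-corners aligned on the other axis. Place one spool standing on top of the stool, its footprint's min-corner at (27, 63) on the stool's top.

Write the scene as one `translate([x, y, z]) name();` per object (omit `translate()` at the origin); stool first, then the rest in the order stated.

stool();
translate([-4330, 0, 0]) house_frame();
translate([27, 63, 435]) spool();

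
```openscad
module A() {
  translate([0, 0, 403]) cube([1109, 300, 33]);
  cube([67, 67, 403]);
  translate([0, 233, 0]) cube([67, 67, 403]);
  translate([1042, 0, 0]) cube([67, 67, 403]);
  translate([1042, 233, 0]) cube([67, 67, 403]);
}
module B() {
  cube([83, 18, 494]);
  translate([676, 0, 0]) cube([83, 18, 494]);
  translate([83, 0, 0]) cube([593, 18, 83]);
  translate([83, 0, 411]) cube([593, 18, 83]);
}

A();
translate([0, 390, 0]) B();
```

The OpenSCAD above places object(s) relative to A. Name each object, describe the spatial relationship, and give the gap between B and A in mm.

The picture frame's nearest face is 90 mm from the bench's +y face.

A is a bench. B is a picture frame. The picture frame is on the floor beside the bench on its +y side. The gap between the picture frame and the bench is 90 mm.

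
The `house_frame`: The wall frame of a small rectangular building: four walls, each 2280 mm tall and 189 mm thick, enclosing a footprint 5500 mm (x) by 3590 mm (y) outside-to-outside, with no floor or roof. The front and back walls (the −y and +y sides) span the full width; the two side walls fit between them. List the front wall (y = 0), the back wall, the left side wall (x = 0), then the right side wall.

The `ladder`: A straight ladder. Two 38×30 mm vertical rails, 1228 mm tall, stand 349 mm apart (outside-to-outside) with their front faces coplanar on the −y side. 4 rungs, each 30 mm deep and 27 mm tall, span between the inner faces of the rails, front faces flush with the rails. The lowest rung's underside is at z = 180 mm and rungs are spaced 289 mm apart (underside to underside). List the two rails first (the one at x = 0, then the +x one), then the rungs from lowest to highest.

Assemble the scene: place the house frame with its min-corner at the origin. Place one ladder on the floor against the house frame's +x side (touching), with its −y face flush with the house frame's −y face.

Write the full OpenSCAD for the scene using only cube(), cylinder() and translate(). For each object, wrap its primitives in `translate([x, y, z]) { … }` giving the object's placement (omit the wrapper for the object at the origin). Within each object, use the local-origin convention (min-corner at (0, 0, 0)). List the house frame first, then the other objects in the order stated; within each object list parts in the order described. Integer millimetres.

cube([5500, 189, 2280]);
translate([0, 3401, 0]) cube([5500, 189, 2280]);
translate([0, 189, 0]) cube([189, 3212, 2280]);
translate([5311, 189, 0]) cube([189, 3212, 2280]);
translate([5500, 0, 0]) {
  cube([38, 30, 1228]);
  translate([311, 0, 0]) cube([38, 30, 1228]);
  translate([38, 0, 180]) cube([273, 30, 27]);
  translate([38, 0, 469]) cube([273, 30, 27]);
  translate([38, 0, 758]) cube([273, 30, 27]);
  translate([38, 0, 1047]) cube([273, 30, 27]);
}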